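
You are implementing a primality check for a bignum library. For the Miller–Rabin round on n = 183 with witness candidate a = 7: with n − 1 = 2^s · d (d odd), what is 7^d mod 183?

115

n − 1 = 182 = 2^1 · 91, so s = 1 and d = 91.
7^91 mod 183 = 115.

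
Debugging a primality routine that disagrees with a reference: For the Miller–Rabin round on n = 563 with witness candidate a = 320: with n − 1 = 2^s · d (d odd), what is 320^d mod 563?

562

n − 1 = 562 = 2^1 · 281, so s = 1 and d = 281.
Repeated squaring mod 563: 320^1 ≡ 320, 320^2 ≡ 497, 320^4 ≡ 415, 320^8 ≡ 510, 320^16 ≡ 557, 320^32 ≡ 36, 320^64 ≡ 170, 320^128 ≡ 187, 320^256 ≡ 63.
281 = 256 + 16 + 8 + 1, so 320^281 ≡ 63·557·510·320 ≡ 562 (mod 563).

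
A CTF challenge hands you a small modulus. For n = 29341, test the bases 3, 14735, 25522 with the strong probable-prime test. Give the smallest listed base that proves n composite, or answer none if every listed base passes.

3

n − 1 = 29340 = 2^2 · 7335, so s = 2 and d = 7335.
Base 3: x_0 = 3^7335 mod 29341 = 22569. x_0 is neither 1 nor 29340, so continue squaring. x_1 = 22569^2 mod 29341 = 1. x_1 = 1 but x_0 ≠ ±1, a nontrivial square root of 1 — 3 is a witness and 29341 is composite.
Base 14735: x_0 = 14735^7335 mod 29341 = 20314. x_0 is neither 1 nor 29340, so continue squaring. x_1 = 20314^2 mod 29341 = 6772. Reached i = s−1 = 1 without hitting −1: 14735 is a Miller–Rabin witness and 29341 is composite.
Base 25522: x_0 = 25522^7335 mod 29341 = 6111. x_0 is neither 1 nor 29340, so continue squaring. x_1 = 6111^2 mod 29341 = 22569. Reached i = s−1 = 1 without hitting −1: 25522 is a Miller–Rabin witness and 29341 is composite.
The smallest witness among the given bases is 3.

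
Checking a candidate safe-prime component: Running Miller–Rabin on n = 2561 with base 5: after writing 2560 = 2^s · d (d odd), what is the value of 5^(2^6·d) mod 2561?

n − 1 = 2560 = 2^9 · 5, so s = 9 and d = 5.
x_0 = 5^5 mod 2561 = 564.
x_1 = 564^2 mod 2561 = 532.
x_2 = 532^2 mod 2561 = 1314.
x_3 = 1314^2 mod 2561 = 482.
x_4 = 482^2 mod 2561 = 1834.
x_5 = 1834^2 mod 2561 = 963.
x_6 = 963^2 mod 2561 = 287.

287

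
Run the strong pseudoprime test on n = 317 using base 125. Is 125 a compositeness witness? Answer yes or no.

no

n − 1 = 316 = 2^2 · 79, so s = 2 and d = 79.
x_0 = 125^79 mod 317 = 203.
x_0 is neither 1 nor 316, so continue squaring.
x_1 = 203^2 mod 317 = 316.
x_1 ≡ −1, so 125 is not a witness.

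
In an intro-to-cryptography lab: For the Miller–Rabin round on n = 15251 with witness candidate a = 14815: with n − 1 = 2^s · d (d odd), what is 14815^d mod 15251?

n − 1 = 15250 = 2^1 · 7625, so s = 1 and d = 7625.
14815^7625 mod 15251 = 12716.

12716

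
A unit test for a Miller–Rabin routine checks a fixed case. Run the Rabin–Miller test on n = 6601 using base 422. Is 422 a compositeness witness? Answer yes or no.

yes

n − 1 = 6600 = 2^3 · 825, so s = 3 and d = 825.
x_0 = 422^825 mod 6601 = 2416.
x_0 is neither 1 nor 6600, so continue squaring.
x_1 = 2416^2 mod 6601 = 1772.
x_2 = 1772^2 mod 6601 = 4509.
Reached i = s−1 = 2 without hitting −1: 422 is a Miller–Rabin witness and 6601 is composite.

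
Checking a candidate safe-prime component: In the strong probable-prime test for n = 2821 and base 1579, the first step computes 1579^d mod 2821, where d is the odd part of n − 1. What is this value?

n − 1 = 2820 = 2^2 · 705, so s = 2 and d = 705.
1579^705 mod 2821 = 2696.

2696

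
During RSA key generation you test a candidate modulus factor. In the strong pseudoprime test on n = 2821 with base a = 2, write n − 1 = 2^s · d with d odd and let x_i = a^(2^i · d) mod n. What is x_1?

1520

n − 1 = 2820 = 2^2 · 705, so s = 2 and d = 705.
Repeated squaring mod 2821: 2^1 ≡ 2, 2^2 ≡ 4, 2^4 ≡ 16, 2^8 ≡ 256, 2^16 ≡ 653, 2^32 ≡ 438, 2^64 ≡ 16, 2^128 ≡ 256, 2^256 ≡ 653, 2^512 ≡ 438.
705 = 512 + 128 + 64 + 1, so 2^705 ≡ 438·256·16·2 ≡ 2605 (mod 2821).
x_0 = 2605.
x_1 = 2605^2 mod 2821 = 1520.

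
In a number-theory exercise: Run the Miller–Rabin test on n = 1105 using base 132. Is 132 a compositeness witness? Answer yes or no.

n − 1 = 1104 = 2^4 · 69, so s = 4 and d = 69.
x_0 = 132^69 mod 1105 = 642.
x_0 is neither 1 nor 1104, so continue squaring.
x_1 = 642^2 mod 1105 = 1104.
x_1 ≡ −1, so 132 is not a witness.

no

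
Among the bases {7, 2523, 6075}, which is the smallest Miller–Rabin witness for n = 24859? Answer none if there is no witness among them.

n − 1 = 24858 = 2^1 · 12429, so s = 1 and d = 12429.
Base 7: x_0 = 7^12429 mod 24859 = 24858. x_0 = 24858 ≡ −1, so 7 is not a witness.
Base 2523: x_0 = 2523^12429 mod 24859 = 24858. x_0 = 24858 ≡ −1, so 2523 is not a witness.
Base 6075: x_0 = 6075^12429 mod 24859 = 24858. x_0 = 24858 ≡ −1, so 6075 is not a witness.
No listed base is a witness for 24859.

none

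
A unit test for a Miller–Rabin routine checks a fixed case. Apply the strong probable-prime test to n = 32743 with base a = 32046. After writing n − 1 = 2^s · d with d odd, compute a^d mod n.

n − 1 = 32742 = 2^1 · 16371, so s = 1 and d = 16371.
By repeated squaring, 32046^16371 ≡ 9823 (mod 32743).

9823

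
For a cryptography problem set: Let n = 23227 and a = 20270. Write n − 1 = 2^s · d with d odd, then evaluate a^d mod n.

n − 1 = 23226 = 2^1 · 11613, so s = 1 and d = 11613.
20270^11613 mod 23227 = 23226.

23226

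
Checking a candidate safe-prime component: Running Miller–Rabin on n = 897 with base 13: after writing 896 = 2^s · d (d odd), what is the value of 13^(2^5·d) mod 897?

754

n − 1 = 896 = 2^7 · 7, so s = 7 and d = 7.
Repeated squaring mod 897: 13^1 ≡ 13, 13^2 ≡ 169, 13^4 ≡ 754.
7 = 4 + 2 + 1, so 13^7 ≡ 754·169·13 ≡ 676 (mod 897).
x_0 = 676.
x_1 = 676^2 mod 897 = 403.
x_2 = 403^2 mod 897 = 52.
x_3 = 52^2 mod 897 = 13.
x_4 = 13^2 mod 897 = 169.
x_5 = 169^2 mod 897 = 754.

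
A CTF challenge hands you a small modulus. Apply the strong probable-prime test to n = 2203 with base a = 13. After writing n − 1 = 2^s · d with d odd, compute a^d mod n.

2202

n − 1 = 2202 = 2^1 · 1101, so s = 1 and d = 1101.
13^1101 mod 2203 = 2202.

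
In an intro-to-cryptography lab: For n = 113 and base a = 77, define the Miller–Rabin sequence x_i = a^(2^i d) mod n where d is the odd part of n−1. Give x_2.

n − 1 = 112 = 2^4 · 7, so s = 4 and d = 7.
Repeated squaring mod 113: 77^1 ≡ 77, 77^2 ≡ 53, 77^4 ≡ 97.
7 = 4 + 2 + 1, so 77^7 ≡ 97·53·77 ≡ 18 (mod 113).
x_0 = 18.
x_1 = 18^2 mod 113 = 98.
x_2 = 98^2 mod 113 = 112.

112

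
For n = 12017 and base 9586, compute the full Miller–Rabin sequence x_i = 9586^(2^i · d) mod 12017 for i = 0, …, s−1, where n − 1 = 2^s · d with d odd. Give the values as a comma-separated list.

11965, 2704, 5280, 10977

n − 1 = 12016 = 2^4 · 751, so s = 4 and d = 751.
x_0 = 9586^751 mod 12017 = 11965.
x_1 = 11965^2 mod 12017 = 2704.
x_2 = 2704^2 mod 12017 = 5280.
x_3 = 5280^2 mod 12017 = 10977.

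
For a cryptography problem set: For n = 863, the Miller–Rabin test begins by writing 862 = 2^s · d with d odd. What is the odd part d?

431

Halving: 862 → 431; 431 is odd.
So 862 = 2^1 · 431.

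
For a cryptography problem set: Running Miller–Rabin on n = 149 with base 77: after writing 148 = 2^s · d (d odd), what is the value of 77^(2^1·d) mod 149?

148

n − 1 = 148 = 2^2 · 37, so s = 2 and d = 37.
Repeated squaring mod 149: 77^1 ≡ 77, 77^2 ≡ 118, 77^4 ≡ 67, 77^8 ≡ 19, 77^16 ≡ 63, 77^32 ≡ 95.
37 = 32 + 4 + 1, so 77^37 ≡ 95·67·77 ≡ 44 (mod 149).
x_0 = 44.
x_1 = 44^2 mod 149 = 148.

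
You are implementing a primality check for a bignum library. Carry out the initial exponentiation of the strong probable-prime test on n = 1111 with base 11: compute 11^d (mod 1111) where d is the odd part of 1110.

44

n − 1 = 1110 = 2^1 · 555, so s = 1 and d = 555.
11^555 mod 1111 = 44.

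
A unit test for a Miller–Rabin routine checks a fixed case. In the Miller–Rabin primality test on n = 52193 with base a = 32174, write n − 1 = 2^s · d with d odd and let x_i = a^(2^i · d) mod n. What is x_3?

9241

n − 1 = 52192 = 2^5 · 1631, so s = 5 and d = 1631.
x_0 = 32174^1631 mod 52193 = 20968.
x_1 = 20968^2 mod 52193 = 35385.
x_2 = 35385^2 mod 52193 = 40348.
x_3 = 40348^2 mod 52193 = 9241.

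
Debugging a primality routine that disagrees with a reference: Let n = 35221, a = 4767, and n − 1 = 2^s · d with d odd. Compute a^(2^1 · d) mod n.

1

n − 1 = 35220 = 2^2 · 8805, so s = 2 and d = 8805.
x_0 = 4767^8805 mod 35221 = 35220.
x_1 = 35220^2 mod 35221 = 1.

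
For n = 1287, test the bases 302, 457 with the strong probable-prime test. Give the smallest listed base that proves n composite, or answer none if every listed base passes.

302

n − 1 = 1286 = 2^1 · 643, so s = 1 and d = 643.
Base 302: x_0 = 302^643 mod 1287 = 653. x_0 ∉ {1, 1286} and s = 1, so 302 is a Miller–Rabin witness and 1287 is composite.
Base 457: x_0 = 457^643 mod 1287 = 700. x_0 ∉ {1, 1286} and s = 1, so 457 is a Miller–Rabin witness and 1287 is composite.
The smallest witness among the given bases is 302.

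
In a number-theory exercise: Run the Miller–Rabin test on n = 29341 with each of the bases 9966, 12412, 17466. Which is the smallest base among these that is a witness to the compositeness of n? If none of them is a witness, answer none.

n − 1 = 29340 = 2^2 · 7335, so s = 2 and d = 7335.
Base 9966: x_0 = 9966^7335 mod 29341 = 13980. x_0 is neither 1 nor 29340, so continue squaring. x_1 = 13980^2 mod 29341 = 29340. x_1 ≡ −1, so 9966 is not a witness.
Base 12412: x_0 = 12412^7335 mod 29341 = 23230. x_0 is neither 1 nor 29340, so continue squaring. x_1 = 23230^2 mod 29341 = 22569. Reached i = s−1 = 1 without hitting −1: 12412 is a Miller–Rabin witness and 29341 is composite.
Base 17466: x_0 = 17466^7335 mod 29341 = 14214. x_0 is neither 1 nor 29340, so continue squaring. x_1 = 14214^2 mod 29341 = 25011. Reached i = s−1 = 1 without hitting −1: 17466 is a Miller–Rabin witness and 29341 is composite.
The smallest witness among the given bases is 12412.

12412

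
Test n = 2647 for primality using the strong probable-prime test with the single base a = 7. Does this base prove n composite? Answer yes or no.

n − 1 = 2646 = 2^1 · 1323, so s = 1 and d = 1323.
Repeated squaring mod 2647: 7^1 ≡ 7, 7^2 ≡ 49, 7^4 ≡ 2401, 7^8 ≡ 2282, 7^16 ≡ 875, 7^32 ≡ 642, 7^64 ≡ 1879, 7^128 ≡ 2190, 7^256 ≡ 2383, 7^512 ≡ 874, 7^1024 ≡ 1540.
1323 = 1024 + 256 + 32 + 8 + 2 + 1, so 7^1323 ≡ 1540·2383·642·2282·49·7 ≡ 2646 (mod 2647).
x_0 = 7^1323 mod 2647 = 2646.
x_0 = 2646 ≡ −1, so 7 is not a witness.

no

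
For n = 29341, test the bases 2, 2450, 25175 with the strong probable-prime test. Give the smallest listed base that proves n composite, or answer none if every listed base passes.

n − 1 = 29340 = 2^2 · 7335, so s = 2 and d = 7335.
Base 2: x_0 = 2^7335 mod 29341 = 26424. x_0 is neither 1 nor 29340, so continue squaring. x_1 = 26424^2 mod 29341 = 29340. x_1 ≡ −1, so 2 is not a witness.
Base 2450: x_0 = 2450^7335 mod 29341 = 7431. x_0 is neither 1 nor 29340, so continue squaring. x_1 = 7431^2 mod 29341 = 29340. x_1 ≡ −1, so 2450 is not a witness.
Base 25175: x_0 = 25175^7335 mod 29341 = 10847. x_0 is neither 1 nor 29340, so continue squaring. x_1 = 10847^2 mod 29341 = 29340. x_1 ≡ −1, so 25175 is not a witness.
No listed base is a witness for 29341.

none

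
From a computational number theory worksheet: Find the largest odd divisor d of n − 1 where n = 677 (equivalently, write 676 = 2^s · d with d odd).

169

Halving: 676 → 338 → 169; 169 is odd.
So 676 = 2^2 · 169.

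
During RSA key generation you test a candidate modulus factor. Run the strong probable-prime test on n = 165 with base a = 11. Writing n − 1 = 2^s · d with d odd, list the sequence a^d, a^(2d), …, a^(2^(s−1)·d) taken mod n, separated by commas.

n − 1 = 164 = 2^2 · 41, so s = 2 and d = 41.
x_0 = 11^41 mod 165 = 11.
x_1 = 11^2 mod 165 = 121.

11, 121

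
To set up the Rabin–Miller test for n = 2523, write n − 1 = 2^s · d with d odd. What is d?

1261

Halving: 2522 → 1261; 1261 is odd.
So 2522 = 2^1 · 1261.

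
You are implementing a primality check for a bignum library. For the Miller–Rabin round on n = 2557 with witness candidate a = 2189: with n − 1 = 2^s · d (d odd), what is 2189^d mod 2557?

n − 1 = 2556 = 2^2 · 639, so s = 2 and d = 639.
2189^639 mod 2557 = 1.

1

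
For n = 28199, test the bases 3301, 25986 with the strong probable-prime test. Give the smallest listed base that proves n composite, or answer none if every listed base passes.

n − 1 = 28198 = 2^1 · 14099, so s = 1 and d = 14099.
Base 3301: x_0 = 3301^14099 mod 28199 = 1017. x_0 ∉ {1, 28198} and s = 1, so 3301 is a Miller–Rabin witness and 28199 is composite.
Base 25986: x_0 = 25986^14099 mod 28199 = 220. x_0 ∉ {1, 28198} and s = 1, so 25986 is a Miller–Rabin witness and 28199 is composite.
The smallest witness among the given bases is 3301.

3301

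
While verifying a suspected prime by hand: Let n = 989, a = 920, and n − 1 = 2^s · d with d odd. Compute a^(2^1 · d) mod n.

368

n − 1 = 988 = 2^2 · 247, so s = 2 and d = 247.
x_0 = 920^247 mod 989 = 874.
x_1 = 874^2 mod 989 = 368.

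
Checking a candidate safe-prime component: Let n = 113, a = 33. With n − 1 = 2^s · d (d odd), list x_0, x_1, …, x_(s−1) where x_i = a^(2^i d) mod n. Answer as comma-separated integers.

71, 69, 15, 112

n − 1 = 112 = 2^4 · 7, so s = 4 and d = 7.
x_0 = 33^7 mod 113 = 71.
x_1 = 71^2 mod 113 = 69.
x_2 = 69^2 mod 113 = 15.
x_3 = 15^2 mod 113 = 112.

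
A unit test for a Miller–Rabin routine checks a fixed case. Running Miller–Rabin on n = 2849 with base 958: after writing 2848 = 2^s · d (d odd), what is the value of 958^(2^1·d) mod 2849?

n − 1 = 2848 = 2^5 · 89, so s = 5 and d = 89.
Repeated squaring mod 2849: 958^1 ≡ 958, 958^2 ≡ 386, 958^4 ≡ 848, 958^8 ≡ 1156, 958^16 ≡ 155, 958^32 ≡ 1233, 958^64 ≡ 1772.
89 = 64 + 16 + 8 + 1, so 958^89 ≡ 1772·155·1156·958 ≡ 342 (mod 2849).
x_0 = 342.
x_1 = 342^2 mod 2849 = 155.

155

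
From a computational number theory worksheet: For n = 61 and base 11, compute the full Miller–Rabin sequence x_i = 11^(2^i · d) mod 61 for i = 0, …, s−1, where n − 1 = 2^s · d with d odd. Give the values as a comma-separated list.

50, 60

n − 1 = 60 = 2^2 · 15, so s = 2 and d = 15.
x_0 = 11^15 mod 61 = 50.
x_1 = 50^2 mod 61 = 60.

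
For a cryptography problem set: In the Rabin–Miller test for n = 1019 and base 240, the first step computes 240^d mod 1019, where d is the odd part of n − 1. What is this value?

1

n − 1 = 1018 = 2^1 · 509, so s = 1 and d = 509.
240^509 mod 1019 = 1.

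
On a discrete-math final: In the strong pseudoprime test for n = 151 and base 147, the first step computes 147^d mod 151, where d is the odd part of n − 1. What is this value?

n − 1 = 150 = 2^1 · 75, so s = 1 and d = 75.
147^75 mod 151 = 150.

150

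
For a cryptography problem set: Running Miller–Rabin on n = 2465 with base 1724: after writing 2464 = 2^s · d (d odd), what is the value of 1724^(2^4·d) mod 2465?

1

n − 1 = 2464 = 2^5 · 77, so s = 5 and d = 77.
x_0 = 1724^77 mod 2465 = 2029.
x_1 = 2029^2 mod 2465 = 291.
x_2 = 291^2 mod 2465 = 871.
x_3 = 871^2 mod 2465 = 1886.
x_4 = 1886^2 mod 2465 = 1.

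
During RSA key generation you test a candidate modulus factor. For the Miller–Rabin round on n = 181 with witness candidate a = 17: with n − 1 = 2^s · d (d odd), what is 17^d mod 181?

n − 1 = 180 = 2^2 · 45, so s = 2 and d = 45.
17^45 mod 181 = 19.

19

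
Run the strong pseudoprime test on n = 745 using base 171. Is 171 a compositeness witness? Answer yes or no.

n − 1 = 744 = 2^3 · 93, so s = 3 and d = 93.
x_0 = 171^93 mod 745 = 351.
x_0 is neither 1 nor 744, so continue squaring.
x_1 = 351^2 mod 745 = 276.
x_2 = 276^2 mod 745 = 186.
Reached i = s−1 = 2 without hitting −1: 171 is a Miller–Rabin witness and 745 is composite.

yes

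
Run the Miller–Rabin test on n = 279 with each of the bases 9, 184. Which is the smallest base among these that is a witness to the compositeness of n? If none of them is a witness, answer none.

n − 1 = 278 = 2^1 · 139, so s = 1 and d = 139.
Base 9: x_0 = 9^139 mod 279 = 144. x_0 ∉ {1, 278} and s = 1, so 9 is a Miller–Rabin witness and 279 is composite.
Base 184: x_0 = 184^139 mod 279 = 139. x_0 ∉ {1, 278} and s = 1, so 184 is a Miller–Rabin witness and 279 is composite.
The smallest witness among the given bases is 9.

9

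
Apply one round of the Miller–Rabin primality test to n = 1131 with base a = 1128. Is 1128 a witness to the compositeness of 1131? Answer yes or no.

n − 1 = 1130 = 2^1 · 565, so s = 1 and d = 565.
x_0 = 1128^565 mod 1131 = 192.
x_0 ∉ {1, 1130} and s = 1, so 1128 is a Miller–Rabin witness and 1131 is composite.

yes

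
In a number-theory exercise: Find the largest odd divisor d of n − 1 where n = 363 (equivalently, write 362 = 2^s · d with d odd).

Halving: 362 → 181; 181 is odd.
So 362 = 2^1 · 181.

181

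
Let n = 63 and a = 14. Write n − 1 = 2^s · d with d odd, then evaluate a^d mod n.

14

n − 1 = 62 = 2^1 · 31, so s = 1 and d = 31.
14^31 mod 63 = 14.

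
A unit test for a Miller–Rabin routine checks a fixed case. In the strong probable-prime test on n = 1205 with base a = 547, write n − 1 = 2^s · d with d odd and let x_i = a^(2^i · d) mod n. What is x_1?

n − 1 = 1204 = 2^2 · 301, so s = 2 and d = 301.
Repeated squaring mod 1205: 547^1 ≡ 547, 547^2 ≡ 369, 547^4 ≡ 1201, 547^8 ≡ 16, 547^16 ≡ 256, 547^32 ≡ 466, 547^64 ≡ 256, 547^128 ≡ 466, 547^256 ≡ 256.
301 = 256 + 32 + 8 + 4 + 1, so 547^301 ≡ 256·466·16·1201·547 ≡ 1142 (mod 1205).
x_0 = 1142.
x_1 = 1142^2 mod 1205 = 354.

354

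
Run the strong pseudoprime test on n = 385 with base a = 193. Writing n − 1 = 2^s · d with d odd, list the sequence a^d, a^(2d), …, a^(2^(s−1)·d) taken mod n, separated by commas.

n − 1 = 384 = 2^7 · 3, so s = 7 and d = 3.
x_0 = 193^3 mod 385 = 337.
x_1 = 337^2 mod 385 = 379.
x_2 = 379^2 mod 385 = 36.
x_3 = 36^2 mod 385 = 141.
x_4 = 141^2 mod 385 = 246.
x_5 = 246^2 mod 385 = 71.
x_6 = 71^2 mod 385 = 36.

337, 379, 36, 141, 246, 71, 36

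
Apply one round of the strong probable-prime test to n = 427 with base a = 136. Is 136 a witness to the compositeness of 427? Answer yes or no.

n − 1 = 426 = 2^1 · 213, so s = 1 and d = 213.
x_0 = 136^213 mod 427 = 426.
x_0 = 426 ≡ −1, so 136 is not a witness.

no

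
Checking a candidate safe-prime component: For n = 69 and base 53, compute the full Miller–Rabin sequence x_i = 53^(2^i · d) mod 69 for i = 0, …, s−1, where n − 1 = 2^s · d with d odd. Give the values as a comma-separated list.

n − 1 = 68 = 2^2 · 17, so s = 2 and d = 17.
x_0 = 53^17 mod 69 = 65.
x_1 = 65^2 mod 69 = 16.

65, 16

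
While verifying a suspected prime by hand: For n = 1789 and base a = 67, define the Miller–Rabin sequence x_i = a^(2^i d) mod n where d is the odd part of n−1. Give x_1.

n − 1 = 1788 = 2^2 · 447, so s = 2 and d = 447.
Repeated squaring mod 1789: 67^1 ≡ 67, 67^2 ≡ 911, 67^4 ≡ 1614, 67^8 ≡ 212, 67^16 ≡ 219, 67^32 ≡ 1447, 67^64 ≡ 679, 67^128 ≡ 1268, 67^256 ≡ 1302.
447 = 256 + 128 + 32 + 16 + 8 + 4 + 2 + 1, so 67^447 ≡ 1302·1268·1447·219·212·1614·911·67 ≡ 1788 (mod 1789).
x_0 = 1788.
x_1 = 1788^2 mod 1789 = 1.

1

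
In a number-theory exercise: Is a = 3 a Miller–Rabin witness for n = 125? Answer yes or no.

n − 1 = 124 = 2^2 · 31, so s = 2 and d = 31.
By repeated squaring, 3^31 ≡ 72 (mod 125).
x_0 = 3^31 mod 125 = 72.
x_0 is neither 1 nor 124, so continue squaring.
x_1 = 72^2 mod 125 = 59.
Reached i = s−1 = 1 without hitting −1: 3 is a Miller–Rabin witness and 125 is composite.

yes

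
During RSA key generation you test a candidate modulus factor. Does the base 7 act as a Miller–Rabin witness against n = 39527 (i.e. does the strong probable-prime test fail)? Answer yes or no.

n − 1 = 39526 = 2^1 · 19763, so s = 1 and d = 19763.
x_0 = 7^19763 mod 39527 = 14578.
x_0 ∉ {1, 39526} and s = 1, so 7 is a Miller–Rabin witness and 39527 is composite.

yes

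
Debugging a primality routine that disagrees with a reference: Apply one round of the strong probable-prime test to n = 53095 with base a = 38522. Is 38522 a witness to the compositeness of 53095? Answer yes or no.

yes

n − 1 = 53094 = 2^1 · 26547, so s = 1 and d = 26547.
x_0 = 38522^26547 mod 53095 = 46908.
x_0 ∉ {1, 53094} and s = 1, so 38522 is a Miller–Rabin witness and 53095 is composite.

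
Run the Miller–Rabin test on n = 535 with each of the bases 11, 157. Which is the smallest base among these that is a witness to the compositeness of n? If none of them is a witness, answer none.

n − 1 = 534 = 2^1 · 267, so s = 1 and d = 267.
Base 11: x_0 = 11^267 mod 535 = 121. x_0 ∉ {1, 534} and s = 1, so 11 is a Miller–Rabin witness and 535 is composite.
Base 157: x_0 = 157^267 mod 535 = 68. x_0 ∉ {1, 534} and s = 1, so 157 is a Miller–Rabin witness and 535 is composite.
The smallest witness among the given bases is 11.

11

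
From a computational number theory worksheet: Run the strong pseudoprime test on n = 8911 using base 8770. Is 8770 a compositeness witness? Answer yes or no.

yes

n − 1 = 8910 = 2^1 · 4455, so s = 1 and d = 4455.
x_0 = 8770^4455 mod 8911 = 2547.
x_0 ∉ {1, 8910} and s = 1, so 8770 is a Miller–Rabin witness and 8911 is composite.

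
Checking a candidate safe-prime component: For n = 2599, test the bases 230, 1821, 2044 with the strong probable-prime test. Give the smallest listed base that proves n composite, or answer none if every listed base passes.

n − 1 = 2598 = 2^1 · 1299, so s = 1 and d = 1299.
Base 230: x_0 = 230^1299 mod 2599 = 874. x_0 ∉ {1, 2598} and s = 1, so 230 is a Miller–Rabin witness and 2599 is composite.
Base 1821: x_0 = 1821^1299 mod 2599 = 441. x_0 ∉ {1, 2598} and s = 1, so 1821 is a Miller–Rabin witness and 2599 is composite.
Base 2044: x_0 = 2044^1299 mod 2599 = 89. x_0 ∉ {1, 2598} and s = 1, so 2044 is a Miller–Rabin witness and 2599 is composite.
The smallest witness among the given bases is 230.

230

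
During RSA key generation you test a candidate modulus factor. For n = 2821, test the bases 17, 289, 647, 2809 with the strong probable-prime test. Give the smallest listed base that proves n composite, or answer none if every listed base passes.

n − 1 = 2820 = 2^2 · 705, so s = 2 and d = 705.
Base 17: x_0 = 17^705 mod 2821 = 2820. x_0 = 2820 ≡ −1, so 17 is not a witness.
Base 289: x_0 = 289^705 mod 2821 = 1. x_0 = 1, so 289 is not a witness.
Base 647: x_0 = 647^705 mod 2821 = 2820. x_0 = 2820 ≡ −1, so 647 is not a witness.
Base 2809: x_0 = 2809^705 mod 2821 = 1. x_0 = 1, so 2809 is not a witness.
No listed base is a witness for 2821.

none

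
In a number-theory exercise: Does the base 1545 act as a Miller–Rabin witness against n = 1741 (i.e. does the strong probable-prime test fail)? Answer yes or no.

no

n − 1 = 1740 = 2^2 · 435, so s = 2 and d = 435.
x_0 = 1545^435 mod 1741 = 1740.
x_0 = 1740 ≡ −1, so 1545 is not a witness.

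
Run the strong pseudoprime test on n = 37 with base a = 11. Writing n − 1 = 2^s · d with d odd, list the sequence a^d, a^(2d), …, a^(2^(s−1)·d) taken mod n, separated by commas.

36, 1

n − 1 = 36 = 2^2 · 9, so s = 2 and d = 9.
x_0 = 11^9 mod 37 = 36.
x_1 = 36^2 mod 37 = 1.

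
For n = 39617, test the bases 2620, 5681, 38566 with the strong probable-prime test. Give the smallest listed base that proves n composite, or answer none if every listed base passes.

2620

n − 1 = 39616 = 2^6 · 619, so s = 6 and d = 619.
Base 2620: x_0 = 2620^619 mod 39617 = 20608. x_0 is neither 1 nor 39616, so continue squaring. x_1 = 20608^2 mod 39617 = 35041. x_2 = 35041^2 mod 39617 = 22000. x_3 = 22000^2 mod 39617 = 38728. x_4 = 38728^2 mod 39617 = 37598. x_5 = 37598^2 mod 39617 = 35427. Reached i = s−1 = 5 without hitting −1: 2620 is a Miller–Rabin witness and 39617 is composite.
Base 5681: x_0 = 5681^619 mod 39617 = 3908. x_0 is neither 1 nor 39616, so continue squaring. x_1 = 3908^2 mod 39617 = 19919. x_2 = 19919^2 mod 39617 = 2306. x_3 = 2306^2 mod 39617 = 8958. x_4 = 8958^2 mod 39617 = 21339. x_5 = 21339^2 mod 39617 = 34740. Reached i = s−1 = 5 without hitting −1: 5681 is a Miller–Rabin witness and 39617 is composite.
Base 38566: x_0 = 38566^619 mod 39617 = 28948. x_0 is neither 1 nor 39616, so continue squaring. x_1 = 28948^2 mod 39617 = 7920. x_2 = 7920^2 mod 39617 = 12689. x_3 = 12689^2 mod 39617 = 7233. x_4 = 7233^2 mod 39617 = 21849. x_5 = 21849^2 mod 39617 = 33568. Reached i = s−1 = 5 without hitting −1: 38566 is a Miller–Rabin witness and 39617 is composite.
The smallest witness among the given bases is 2620.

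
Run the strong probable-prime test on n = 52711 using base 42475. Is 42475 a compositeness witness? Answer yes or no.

no

n − 1 = 52710 = 2^1 · 26355, so s = 1 and d = 26355.
Repeated squaring mod 52711: 42475^1 ≡ 42475, 42475^2 ≡ 38939, 42475^4 ≡ 13806, 42475^8 ≡ 2660, 42475^16 ≡ 12326, 42475^32 ≡ 17174, 42475^64 ≡ 28231, 42475^128 ≡ 51752, 42475^256 ≡ 23594, 42475^512 ≡ 48676, 42475^1024 ≡ 46237, 42475^2048 ≡ 7431, 42475^4096 ≡ 31344, 42475^8192 ≡ 18718, 42475^16384 ≡ 46218.
26355 = 16384 + 8192 + 1024 + 512 + 128 + 64 + 32 + 16 + 2 + 1, so 42475^26355 ≡ 46218·18718·46237·48676·51752·28231·17174·12326·38939·42475 ≡ 52710 (mod 52711).
x_0 = 42475^26355 mod 52711 = 52710.
x_0 = 52710 ≡ −1, so 42475 is not a witness.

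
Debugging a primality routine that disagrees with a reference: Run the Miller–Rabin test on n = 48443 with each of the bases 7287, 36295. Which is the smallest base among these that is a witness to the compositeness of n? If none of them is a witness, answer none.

n − 1 = 48442 = 2^1 · 24221, so s = 1 and d = 24221.
Base 7287: x_0 = 7287^24221 mod 48443 = 2168. x_0 ∉ {1, 48442} and s = 1, so 7287 is a Miller–Rabin witness and 48443 is composite.
Base 36295: x_0 = 36295^24221 mod 48443 = 4275. x_0 ∉ {1, 48442} and s = 1, so 36295 is a Miller–Rabin witness and 48443 is composite.
The smallest witness among the given bases is 7287.

7287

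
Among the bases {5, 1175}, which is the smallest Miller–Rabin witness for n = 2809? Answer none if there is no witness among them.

n − 1 = 2808 = 2^3 · 351, so s = 3 and d = 351.
Base 5: x_0 = 5^351 mod 2809 = 348. x_0 is neither 1 nor 2808, so continue squaring. x_1 = 348^2 mod 2809 = 317. x_2 = 317^2 mod 2809 = 2174. Reached i = s−1 = 2 without hitting −1: 5 is a Miller–Rabin witness and 2809 is composite.
Base 1175: x_0 = 1175^351 mod 2809 = 1271. x_0 is neither 1 nor 2808, so continue squaring. x_1 = 1271^2 mod 2809 = 266. x_2 = 266^2 mod 2809 = 531. Reached i = s−1 = 2 without hitting −1: 1175 is a Miller–Rabin witness and 2809 is composite.
The smallest witness among the given bases is 5.

5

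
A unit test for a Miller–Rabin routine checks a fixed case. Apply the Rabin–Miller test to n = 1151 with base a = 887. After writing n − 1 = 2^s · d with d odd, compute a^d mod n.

n − 1 = 1150 = 2^1 · 575, so s = 1 and d = 575.
887^575 mod 1151 = 1150.

1150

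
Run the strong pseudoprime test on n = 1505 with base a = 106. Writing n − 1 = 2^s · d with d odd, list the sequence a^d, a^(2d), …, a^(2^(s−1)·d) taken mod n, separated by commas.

n − 1 = 1504 = 2^5 · 47, so s = 5 and d = 47.
x_0 = 106^47 mod 1505 = 456.
x_1 = 456^2 mod 1505 = 246.
x_2 = 246^2 mod 1505 = 316.
x_3 = 316^2 mod 1505 = 526.
x_4 = 526^2 mod 1505 = 1261.

456, 246, 316, 526, 1261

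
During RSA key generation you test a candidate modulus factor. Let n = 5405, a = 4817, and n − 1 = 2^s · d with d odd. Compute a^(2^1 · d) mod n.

n − 1 = 5404 = 2^2 · 1351, so s = 2 and d = 1351.
x_0 = 4817^1351 mod 5405 = 2803.
x_1 = 2803^2 mod 5405 = 3344.

3344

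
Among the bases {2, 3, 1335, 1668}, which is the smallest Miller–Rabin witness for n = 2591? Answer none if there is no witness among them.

none

n − 1 = 2590 = 2^1 · 1295, so s = 1 and d = 1295.
Base 2: x_0 = 2^1295 mod 2591 = 1. x_0 = 1, so 2 is not a witness.
Base 3: x_0 = 3^1295 mod 2591 = 1. x_0 = 1, so 3 is not a witness.
Base 1335: x_0 = 1335^1295 mod 2591 = 1. x_0 = 1, so 1335 is not a witness.
Base 1668: x_0 = 1668^1295 mod 2591 = 2590. x_0 = 2590 ≡ −1, so 1668 is not a witness.
No listed base is a witness for 2591.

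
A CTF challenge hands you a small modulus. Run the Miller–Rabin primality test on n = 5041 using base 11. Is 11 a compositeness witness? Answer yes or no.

no

n − 1 = 5040 = 2^4 · 315, so s = 4 and d = 315.
Repeated squaring mod 5041: 11^1 ≡ 11, 11^2 ≡ 121, 11^4 ≡ 4559, 11^8 ≡ 438, 11^16 ≡ 286, 11^32 ≡ 1140, 11^64 ≡ 4063, 11^128 ≡ 3735, 11^256 ≡ 1778.
315 = 256 + 32 + 16 + 8 + 2 + 1, so 11^315 ≡ 1778·1140·286·438·121·11 ≡ 5040 (mod 5041).
x_0 = 11^315 mod 5041 = 5040.
x_0 = 5040 ≡ −1, so 11 is not a witness.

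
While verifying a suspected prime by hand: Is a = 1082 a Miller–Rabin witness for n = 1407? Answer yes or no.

yes

n − 1 = 1406 = 2^1 · 703, so s = 1 and d = 703.
x_0 = 1082^703 mod 1407 = 1229.
x_0 ∉ {1, 1406} and s = 1, so 1082 is a Miller–Rabin witness and 1407 is composite.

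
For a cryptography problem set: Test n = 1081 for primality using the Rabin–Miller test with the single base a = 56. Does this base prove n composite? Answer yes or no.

yes

n − 1 = 1080 = 2^3 · 135, so s = 3 and d = 135.
Repeated squaring mod 1081: 56^1 ≡ 56, 56^2 ≡ 974, 56^4 ≡ 639, 56^8 ≡ 784, 56^16 ≡ 648, 56^32 ≡ 476, 56^64 ≡ 647, 56^128 ≡ 262.
135 = 128 + 4 + 2 + 1, so 56^135 ≡ 262·639·974·56 ≡ 425 (mod 1081).
x_0 = 56^135 mod 1081 = 425.
x_0 is neither 1 nor 1080, so continue squaring.
x_1 = 425^2 mod 1081 = 98.
x_2 = 98^2 mod 1081 = 956.
Reached i = s−1 = 2 without hitting −1: 56 is a Miller–Rabin witness and 1081 is composite.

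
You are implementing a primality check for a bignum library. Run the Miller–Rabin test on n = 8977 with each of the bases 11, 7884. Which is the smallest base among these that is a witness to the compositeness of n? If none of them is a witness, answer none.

11

n − 1 = 8976 = 2^4 · 561, so s = 4 and d = 561.
Base 11: x_0 = 11^561 mod 8977 = 3140. x_0 is neither 1 nor 8976, so continue squaring. x_1 = 3140^2 mod 8977 = 2854. x_2 = 2854^2 mod 8977 = 3177. x_3 = 3177^2 mod 8977 = 3181. Reached i = s−1 = 3 without hitting −1: 11 is a Miller–Rabin witness and 8977 is composite.
Base 7884: x_0 = 7884^561 mod 8977 = 1707. x_0 is neither 1 nor 8976, so continue squaring. x_1 = 1707^2 mod 8977 = 5301. x_2 = 5301^2 mod 8977 = 2591. x_3 = 2591^2 mod 8977 = 7462. Reached i = s−1 = 3 without hitting −1: 7884 is a Miller–Rabin witness and 8977 is composite.
The smallest witness among the given bases is 11.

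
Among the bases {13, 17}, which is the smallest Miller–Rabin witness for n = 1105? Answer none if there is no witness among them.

13

n − 1 = 1104 = 2^4 · 69, so s = 4 and d = 69.
Base 13: x_0 = 13^69 mod 1105 = 13. x_0 is neither 1 nor 1104, so continue squaring. x_1 = 13^2 mod 1105 = 169. x_2 = 169^2 mod 1105 = 936. x_3 = 936^2 mod 1105 = 936. Reached i = s−1 = 3 without hitting −1: 13 is a Miller–Rabin witness and 1105 is composite.
Base 17: x_0 = 17^69 mod 1105 = 272. x_0 is neither 1 nor 1104, so continue squaring. x_1 = 272^2 mod 1105 = 1054. x_2 = 1054^2 mod 1105 = 391. x_3 = 391^2 mod 1105 = 391. Reached i = s−1 = 3 without hitting −1: 17 is a Miller–Rabin witness and 1105 is composite.
The smallest witness among the given bases is 13.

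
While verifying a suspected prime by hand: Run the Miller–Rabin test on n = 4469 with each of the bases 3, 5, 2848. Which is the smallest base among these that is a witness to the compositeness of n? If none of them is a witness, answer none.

n − 1 = 4468 = 2^2 · 1117, so s = 2 and d = 1117.
Base 3: x_0 = 3^1117 mod 4469 = 407. x_0 is neither 1 nor 4468, so continue squaring. x_1 = 407^2 mod 4469 = 296. Reached i = s−1 = 1 without hitting −1: 3 is a Miller–Rabin witness and 4469 is composite.
Base 5: x_0 = 5^1117 mod 4469 = 2604. x_0 is neither 1 nor 4468, so continue squaring. x_1 = 2604^2 mod 4469 = 1343. Reached i = s−1 = 1 without hitting −1: 5 is a Miller–Rabin witness and 4469 is composite.
Base 2848: x_0 = 2848^1117 mod 4469 = 4370. x_0 is neither 1 nor 4468, so continue squaring. x_1 = 4370^2 mod 4469 = 863. Reached i = s−1 = 1 without hitting −1: 2848 is a Miller–Rabin witness and 4469 is composite.
The smallest witness among the given bases is 3.

3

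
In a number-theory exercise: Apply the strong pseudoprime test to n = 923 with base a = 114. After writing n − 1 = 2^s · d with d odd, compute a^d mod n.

524

n − 1 = 922 = 2^1 · 461, so s = 1 and d = 461.
Repeated squaring mod 923: 114^1 ≡ 114, 114^2 ≡ 74, 114^4 ≡ 861, 114^8 ≡ 152, 114^16 ≡ 29, 114^32 ≡ 841, 114^64 ≡ 263, 114^128 ≡ 867, 114^256 ≡ 367.
461 = 256 + 128 + 64 + 8 + 4 + 1, so 114^461 ≡ 367·867·263·152·861·114 ≡ 524 (mod 923).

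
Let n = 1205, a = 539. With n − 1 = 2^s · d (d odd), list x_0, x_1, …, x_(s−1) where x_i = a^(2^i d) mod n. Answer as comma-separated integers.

274, 366

n − 1 = 1204 = 2^2 · 301, so s = 2 and d = 301.
x_0 = 539^301 mod 1205 = 274.
x_1 = 274^2 mod 1205 = 366.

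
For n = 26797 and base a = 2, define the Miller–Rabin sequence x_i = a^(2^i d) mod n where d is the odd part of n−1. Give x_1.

n − 1 = 26796 = 2^2 · 6699, so s = 2 and d = 6699.
x_0 = 2^6699 mod 26797 = 9018.
x_1 = 9018^2 mod 26797 = 22226.

22226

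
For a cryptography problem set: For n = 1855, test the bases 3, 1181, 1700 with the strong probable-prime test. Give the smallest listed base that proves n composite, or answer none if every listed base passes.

3

n − 1 = 1854 = 2^1 · 927, so s = 1 and d = 927.
Base 3: x_0 = 3^927 mod 1855 = 167. x_0 ∉ {1, 1854} and s = 1, so 3 is a Miller–Rabin witness and 1855 is composite.
Base 1181: x_0 = 1181^927 mod 1855 = 1441. x_0 ∉ {1, 1854} and s = 1, so 1181 is a Miller–Rabin witness and 1855 is composite.
Base 1700: x_0 = 1700^927 mod 1855 = 1175. x_0 ∉ {1, 1854} and s = 1, so 1700 is a Miller–Rabin witness and 1855 is composite.
The smallest witness among the given bases is 3.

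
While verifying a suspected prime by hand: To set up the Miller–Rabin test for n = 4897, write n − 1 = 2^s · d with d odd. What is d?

153

Halving: 4896 → 2448 → 1224 → 612 → 306 → 153; 153 is odd.
So 4896 = 2^5 · 153.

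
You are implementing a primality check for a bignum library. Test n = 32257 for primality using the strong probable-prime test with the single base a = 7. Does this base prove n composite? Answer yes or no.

no

n − 1 = 32256 = 2^9 · 63, so s = 9 and d = 63.
Repeated squaring mod 32257: 7^1 ≡ 7, 7^2 ≡ 49, 7^4 ≡ 2401, 7^8 ≡ 23055, 7^16 ≡ 2179, 7^32 ≡ 6262.
63 = 32 + 16 + 8 + 4 + 2 + 1, so 7^63 ≡ 6262·2179·23055·2401·49·7 ≡ 12129 (mod 32257).
x_0 = 7^63 mod 32257 = 12129.
x_0 is neither 1 nor 32256, so continue squaring.
x_1 = 12129^2 mod 32257 = 20721.
x_2 = 20721^2 mod 32257 = 19171.
x_3 = 19171^2 mod 32257 = 23240.
x_4 = 23240^2 mod 32257 = 18649.
x_5 = 18649^2 mod 32257 = 22484.
x_6 = 22484^2 mod 32257 = 30809.
x_7 = 30809^2 mod 32257 = 32256.
x_7 ≡ −1, so 7 is not a witness.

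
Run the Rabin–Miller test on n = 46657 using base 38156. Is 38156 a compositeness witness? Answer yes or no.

n − 1 = 46656 = 2^6 · 729, so s = 6 and d = 729.
x_0 = 38156^729 mod 46657 = 1.
x_0 = 1, so 38156 is not a witness.

no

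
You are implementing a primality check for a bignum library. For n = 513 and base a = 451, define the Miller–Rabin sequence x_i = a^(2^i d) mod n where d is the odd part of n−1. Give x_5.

n − 1 = 512 = 2^9 · 1, so s = 9 and d = 1.
x_0 = 451^1 mod 513 = 451.
x_1 = 451^2 mod 513 = 253.
x_2 = 253^2 mod 513 = 397.
x_3 = 397^2 mod 513 = 118.
x_4 = 118^2 mod 513 = 73.
x_5 = 73^2 mod 513 = 199.

199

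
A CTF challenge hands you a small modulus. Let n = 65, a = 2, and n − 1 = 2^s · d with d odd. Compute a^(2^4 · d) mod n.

16

n − 1 = 64 = 2^6 · 1, so s = 6 and d = 1.
x_0 = 2^1 mod 65 = 2.
x_1 = 2^2 mod 65 = 4.
x_2 = 4^2 mod 65 = 16.
x_3 = 16^2 mod 65 = 61.
x_4 = 61^2 mod 65 = 16.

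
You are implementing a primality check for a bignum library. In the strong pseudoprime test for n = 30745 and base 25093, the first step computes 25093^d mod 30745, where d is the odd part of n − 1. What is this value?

n − 1 = 30744 = 2^3 · 3843, so s = 3 and d = 3843.
25093^3843 mod 30745 = 13417.

13417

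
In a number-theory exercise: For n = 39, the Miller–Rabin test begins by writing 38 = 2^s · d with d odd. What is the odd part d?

19

Halving: 38 → 19; 19 is odd.
So 38 = 2^1 · 19.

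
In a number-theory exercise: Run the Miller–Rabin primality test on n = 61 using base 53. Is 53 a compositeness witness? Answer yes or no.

n − 1 = 60 = 2^2 · 15, so s = 2 and d = 15.
x_0 = 53^15 mod 61 = 11.
x_0 is neither 1 nor 60, so continue squaring.
x_1 = 11^2 mod 61 = 60.
x_1 ≡ −1, so 53 is not a witness.

no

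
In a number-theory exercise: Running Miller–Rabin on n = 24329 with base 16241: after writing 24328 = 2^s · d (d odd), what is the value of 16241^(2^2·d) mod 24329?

n − 1 = 24328 = 2^3 · 3041, so s = 3 and d = 3041.
By repeated squaring, 16241^3041 ≡ 22248 (mod 24329).
x_0 = 22248.
x_1 = 22248^2 mod 24329 = 24328.
x_2 = 24328^2 mod 24329 = 1.

1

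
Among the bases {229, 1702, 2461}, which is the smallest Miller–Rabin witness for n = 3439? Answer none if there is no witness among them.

n − 1 = 3438 = 2^1 · 1719, so s = 1 and d = 1719.
Base 229: x_0 = 229^1719 mod 3439 = 1. x_0 = 1, so 229 is not a witness.
Base 1702: x_0 = 1702^1719 mod 3439 = 1. x_0 = 1, so 1702 is not a witness.
Base 2461: x_0 = 2461^1719 mod 3439 = 3438. x_0 = 3438 ≡ −1, so 2461 is not a witness.
No listed base is a witness for 3439.

none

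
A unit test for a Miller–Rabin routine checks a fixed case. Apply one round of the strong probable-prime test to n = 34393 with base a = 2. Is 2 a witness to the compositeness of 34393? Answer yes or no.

yes

n − 1 = 34392 = 2^3 · 4299, so s = 3 and d = 4299.
Repeated squaring mod 34393: 2^1 ≡ 2, 2^2 ≡ 4, 2^4 ≡ 16, 2^8 ≡ 256, 2^16 ≡ 31143, 2^32 ≡ 3849, 2^64 ≡ 25811, 2^128 ≡ 15311, 2^256 ≡ 4033, 2^512 ≡ 31593, 2^1024 ≡ 32789, 2^2048 ≡ 27734, 2^4096 ≡ 9704.
4299 = 4096 + 128 + 64 + 8 + 2 + 1, so 2^4299 ≡ 9704·15311·25811·256·4·2 ≡ 1566 (mod 34393).
x_0 = 2^4299 mod 34393 = 1566.
x_0 is neither 1 nor 34392, so continue squaring.
x_1 = 1566^2 mod 34393 = 10453.
x_2 = 10453^2 mod 34393 = 33041.
Reached i = s−1 = 2 without hitting −1: 2 is a Miller–Rabin witness and 34393 is composite.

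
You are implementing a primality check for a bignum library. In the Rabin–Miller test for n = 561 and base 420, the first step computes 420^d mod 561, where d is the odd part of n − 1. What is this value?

351

n − 1 = 560 = 2^4 · 35, so s = 4 and d = 35.
Repeated squaring mod 561: 420^1 ≡ 420, 420^2 ≡ 246, 420^4 ≡ 489, 420^8 ≡ 135, 420^16 ≡ 273, 420^32 ≡ 477.
35 = 32 + 2 + 1, so 420^35 ≡ 477·246·420 ≡ 351 (mod 561).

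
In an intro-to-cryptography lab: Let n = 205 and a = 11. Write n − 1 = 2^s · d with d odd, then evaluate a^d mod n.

n − 1 = 204 = 2^2 · 51, so s = 2 and d = 51.
11^51 mod 205 = 181.

181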